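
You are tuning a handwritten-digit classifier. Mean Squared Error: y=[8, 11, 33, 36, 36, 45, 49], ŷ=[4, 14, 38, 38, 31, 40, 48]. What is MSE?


Squared errors: (8-4)²=16, (11-14)²=9, (33-38)²=25, (36-38)²=4, (36-31)²=25, (45-40)²=25, (49-48)²=1
Sum = 105
MSE = 105/7 = 15

15


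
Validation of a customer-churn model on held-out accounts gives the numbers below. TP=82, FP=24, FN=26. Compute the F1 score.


Precision = 82/106 = 0.7736
Recall = 82/108 = 0.7593
F1 = 2·P·R/(P+R) = 2·TP/(2·TP+FP+FN) = 164/(164+24+26) = 164/214 = 0.7664

0.7664


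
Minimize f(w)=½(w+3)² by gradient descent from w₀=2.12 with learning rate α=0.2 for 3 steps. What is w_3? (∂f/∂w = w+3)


step 1: grad = 2.12+3 = 5.12; w = 2.12 - 0.2·(5.12) = 1.096
step 2: grad = 1.096+3 = 4.096; w = 1.096 - 0.2·(4.096) = 0.2768
step 3: grad = 0.2768+3 = 3.2768; w = 0.2768 - 0.2·(3.2768) = -0.37856

-0.37856


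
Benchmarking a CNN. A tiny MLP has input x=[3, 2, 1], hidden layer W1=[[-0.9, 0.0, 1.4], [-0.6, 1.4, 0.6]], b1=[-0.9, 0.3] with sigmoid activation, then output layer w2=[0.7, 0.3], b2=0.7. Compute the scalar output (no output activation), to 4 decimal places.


z1[0] = (-0.9)·(3) + (0.0)·(2) + (1.4)·(1) - 0.9 = -2.2
z1[1] = (-0.6)·(3) + (1.4)·(2) + (0.6)·(1) + 0.3 = 1.9
h = sigmoid(z1) = [0.0998, 0.8699]
output = (0.7)·(0.0998) + (0.3)·(0.8699) + 0.7 = 1.0308

1.0308


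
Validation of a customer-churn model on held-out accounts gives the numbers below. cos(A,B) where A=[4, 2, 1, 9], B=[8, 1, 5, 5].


A·B = 4·8 + 2·1 + 1·5 + 9·5 = 84
‖A‖ = √102 = 10.0995, ‖B‖ = √115 = 10.7238
cos = 84/(√102·√115) = 84/√11730 = 0.7756

0.7756


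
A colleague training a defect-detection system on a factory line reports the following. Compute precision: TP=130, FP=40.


Precision = TP/(TP+FP)
= 130/(130+40)
= 130/170 = 76.47%

76.47%


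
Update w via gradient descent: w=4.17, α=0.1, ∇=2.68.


w_new = w - α·∇
= 4.17 - 0.1·2.68
= 4.17 - 0.268
= 3.902

3.902


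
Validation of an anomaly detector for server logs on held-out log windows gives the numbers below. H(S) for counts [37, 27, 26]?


Probabilities: [37/90, 27/90, 26/90] ≈ [0.4111, 0.3, 0.2889]
H = -((37/90)·log₂(37/90) + (27/90)·log₂(27/90) + (26/90)·log₂(26/90))
  = 1.5658 bits

1.5658 bits


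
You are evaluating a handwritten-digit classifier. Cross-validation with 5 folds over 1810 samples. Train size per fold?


Fold size = 1810/5 = 362
Training per fold = 1810 - 362 = 1448

1448


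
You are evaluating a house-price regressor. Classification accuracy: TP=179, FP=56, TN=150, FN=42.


Accuracy = (TP+TN)/(TP+TN+FP+FN)
= (179+150)/(427)
= 329/427 = 77.05%

77.05%


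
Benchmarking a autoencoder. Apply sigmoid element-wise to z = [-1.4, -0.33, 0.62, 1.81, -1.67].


σ(-1.4) = 1/(1+e^1.4) = 0.1978
σ(-0.33) = 1/(1+e^0.33) = 0.4182
σ(0.62) = 1/(1+e^-0.62) = 0.6502
σ(1.81) = 1/(1+e^-1.81) = 0.8594
σ(-1.67) = 1/(1+e^1.67) = 0.1584
result = [0.1978, 0.4182, 0.6502, 0.8594, 0.1584]

[0.1978, 0.4182, 0.6502, 0.8594, 0.1584]


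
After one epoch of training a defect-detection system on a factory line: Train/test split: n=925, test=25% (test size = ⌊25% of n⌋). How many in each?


Test = ⌊925·25/100⌋ = 231
Train = 925 - 231 = 694

Train: 694, Test: 231


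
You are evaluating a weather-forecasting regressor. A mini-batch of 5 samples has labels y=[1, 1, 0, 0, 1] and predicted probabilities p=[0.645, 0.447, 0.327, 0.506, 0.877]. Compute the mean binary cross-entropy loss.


L[0] = -ln(0.645) = 0.4385
L[1] = -ln(0.447) = 0.8052
L[2] = -ln(1-0.327) = -ln(0.673) = 0.396
L[3] = -ln(1-0.506) = -ln(0.494) = 0.7052
L[4] = -ln(0.877) = 0.1312
mean = (0.4385 + 0.8052 + 0.396 + 0.7052 + 0.1312)/5 = 0.4952

0.4952


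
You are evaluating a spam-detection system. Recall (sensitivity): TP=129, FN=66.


Recall = TP/(TP+FN)
= 129/(129+66)
= 129/195 = 66.15%

66.15%


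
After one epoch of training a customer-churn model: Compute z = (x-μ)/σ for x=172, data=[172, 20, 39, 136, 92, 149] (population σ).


μ = 101.3333, σ = 56.355
z = (172 - 101.3333)/56.355 = 1.254

1.254


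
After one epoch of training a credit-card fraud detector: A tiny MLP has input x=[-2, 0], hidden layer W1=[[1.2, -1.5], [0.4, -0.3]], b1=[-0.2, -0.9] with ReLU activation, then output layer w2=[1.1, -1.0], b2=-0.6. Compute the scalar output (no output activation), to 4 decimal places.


z1[0] = (1.2)·(-2) + (-1.5)·(0) - 0.2 = -2.6
z1[1] = (0.4)·(-2) + (-0.3)·(0) - 0.9 = -1.7
h = ReLU(z1) = [0.0, 0.0]
output = (1.1)·(0.0) + (-1.0)·(0.0) - 0.6 = -0.6

-0.6


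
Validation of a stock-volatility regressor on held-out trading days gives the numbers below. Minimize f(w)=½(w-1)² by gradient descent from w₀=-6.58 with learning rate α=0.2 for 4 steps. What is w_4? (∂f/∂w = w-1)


step 1: grad = -6.58-1 = -7.58; w = -6.58 - 0.2·(-7.58) = -5.064
step 2: grad = -5.064-1 = -6.064; w = -5.064 - 0.2·(-6.064) = -3.8512
step 3: grad = -3.8512-1 = -4.8512; w = -3.8512 - 0.2·(-4.8512) = -2.88096
step 4: grad = -2.88096-1 = -3.88096; w = -2.88096 - 0.2·(-3.88096) = -2.104768

-2.104768


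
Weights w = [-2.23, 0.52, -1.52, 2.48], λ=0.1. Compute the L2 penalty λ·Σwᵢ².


‖w‖₂² = (-2.23)² + (0.52)² + (-1.52)² + (2.48)²
     = 4.9729 + 0.2704 + 2.3104 + 6.1504
     = 13.7041
λ·‖w‖₂² = 0.1·13.7041 = 1.37041

1.37041


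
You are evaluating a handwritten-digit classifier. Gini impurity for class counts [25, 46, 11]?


Probabilities: [25/82, 46/82, 11/82] ≈ [0.3049, 0.561, 0.1341]
Σpᵢ² = (625 + 2116 + 121)/82² = 2862/6724
Gini = 1 - Σpᵢ² = 1 - 2862/6724 = 0.5744

0.5744


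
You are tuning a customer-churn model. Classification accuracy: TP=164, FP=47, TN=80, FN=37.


Accuracy = (TP+TN)/(TP+TN+FP+FN)
= (164+80)/(328)
= 244/328 = 74.39%

74.39%


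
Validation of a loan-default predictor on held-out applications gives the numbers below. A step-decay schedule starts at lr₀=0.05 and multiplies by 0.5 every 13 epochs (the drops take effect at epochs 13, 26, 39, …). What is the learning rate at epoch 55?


n_drops = ⌊55/13⌋ = 4
lr = 0.05·0.5^4 = 0.05·0.0625 = 0.003125

0.003125


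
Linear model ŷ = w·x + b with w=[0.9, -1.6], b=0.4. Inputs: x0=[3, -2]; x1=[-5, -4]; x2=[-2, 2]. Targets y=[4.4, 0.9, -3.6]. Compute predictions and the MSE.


ŷ0 = (0.9)·(3) + (-1.6)·(-2) + 0.4 = 6.3
ŷ1 = (0.9)·(-5) + (-1.6)·(-4) + 0.4 = 2.3
ŷ2 = (0.9)·(-2) + (-1.6)·(2) + 0.4 = -4.6
errors² = [3.61, 1.96, 1.0]
MSE = 6.5700/3 = 2.19

2.19


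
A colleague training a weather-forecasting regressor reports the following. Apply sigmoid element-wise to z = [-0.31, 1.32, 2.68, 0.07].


σ(-0.31) = 1/(1+e^0.31) = 0.4231
σ(1.32) = 1/(1+e^-1.32) = 0.7892
σ(2.68) = 1/(1+e^-2.68) = 0.9358
σ(0.07) = 1/(1+e^-0.07) = 0.5175
result = [0.4231, 0.7892, 0.9358, 0.5175]

[0.4231, 0.7892, 0.9358, 0.5175]


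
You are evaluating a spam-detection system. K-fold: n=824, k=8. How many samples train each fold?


Fold size = 824/8 = 103
Training per fold = 824 - 103 = 721

721


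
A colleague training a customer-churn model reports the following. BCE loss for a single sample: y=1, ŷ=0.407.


BCE = -[y·ln(p) + (1-y)·ln(1-p)]
= -1·ln(0.407) - 0
= -ln(0.407) = 0.8989

0.8989


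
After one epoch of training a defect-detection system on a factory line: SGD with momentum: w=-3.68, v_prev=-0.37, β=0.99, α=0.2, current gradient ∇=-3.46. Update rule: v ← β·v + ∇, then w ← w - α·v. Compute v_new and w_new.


v_new = 0.99·-0.37 - 3.46 = -0.3663 - 3.46 = -3.8263
w_new = -3.68 - 0.2·-3.8263 = -3.68 + 0.76526 = -2.91474

v_new=-3.8263, w_new=-2.91474


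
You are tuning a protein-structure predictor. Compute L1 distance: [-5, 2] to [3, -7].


d = |-5-3| + |2+ 7|
  = 8 + 9
  = 17

17


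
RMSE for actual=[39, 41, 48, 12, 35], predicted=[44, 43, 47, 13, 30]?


MSE = 56/5 = 11.2
RMSE = √(56/5) = 3.3466

3.3466


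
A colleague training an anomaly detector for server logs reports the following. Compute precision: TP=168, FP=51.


Precision = TP/(TP+FP)
= 168/(168+51)
= 168/219 = 76.71%

76.71%


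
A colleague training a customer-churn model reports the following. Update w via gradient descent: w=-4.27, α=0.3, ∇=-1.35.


w_new = w - α·∇
= -4.27 - 0.3·-1.35
= -4.27 + 0.405
= -3.865

-3.865


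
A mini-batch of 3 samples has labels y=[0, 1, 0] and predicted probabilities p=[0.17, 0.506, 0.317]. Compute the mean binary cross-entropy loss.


L[0] = -ln(1-0.17) = -ln(0.83) = 0.1863
L[1] = -ln(0.506) = 0.6812
L[2] = -ln(1-0.317) = -ln(0.683) = 0.3813
mean = (0.1863 + 0.6812 + 0.3813)/3 = 0.4163

0.4163


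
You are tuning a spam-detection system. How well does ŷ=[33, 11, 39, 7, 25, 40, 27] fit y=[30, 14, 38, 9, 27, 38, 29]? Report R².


ȳ = 26.4286
SS_res = Σ(y-ŷ)² = 35
SS_tot = Σ(y-ȳ)² = 745.71
R² = 1 - SS_res/SS_tot = 1 - 0.0469 = 0.9531

0.9531


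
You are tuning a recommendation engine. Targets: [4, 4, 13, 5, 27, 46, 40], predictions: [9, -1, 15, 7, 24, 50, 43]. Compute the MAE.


Absolute errors: |4-9|=5, |4+ 1|=5, |13-15|=2, |5-7|=2, |27-24|=3, |46-50|=4, |40-43|=3
Sum = 24
MAE = 24/7 = 24/7

24/7


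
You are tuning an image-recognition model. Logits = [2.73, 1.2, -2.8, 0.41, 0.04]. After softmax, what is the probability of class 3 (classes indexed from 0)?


Exponentials: e^2.73=15.3329, e^1.2=3.3201, e^-2.8=0.0608, e^0.41=1.5068, e^0.04=1.0408
Sum = 21.2614
Softmax = [0.7212, 0.1562, 0.0029, 0.0709, 0.049]
p[3] = 1.5068/21.2614 = 0.0709

0.0709


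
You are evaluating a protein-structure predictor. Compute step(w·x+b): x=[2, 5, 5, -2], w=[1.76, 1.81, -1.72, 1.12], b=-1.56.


z = (2)·(1.76) + (5)·(1.81) + (5)·(-1.72) + (-2)·(1.12) - 1.56
  = 0.17
step(z) = 1 (z≥0)

1


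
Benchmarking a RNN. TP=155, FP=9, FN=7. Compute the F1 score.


Precision = 155/164 = 0.9451
Recall = 155/162 = 0.9568
F1 = 2·P·R/(P+R) = 2·TP/(2·TP+FP+FN) = 310/(310+9+7) = 310/326 = 0.9509

0.9509


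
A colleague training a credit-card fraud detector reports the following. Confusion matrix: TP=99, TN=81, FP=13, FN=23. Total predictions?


Total = TP + TN + FP + FN
= 99 + 81 + 13 + 23
= 216
(Predicted positive: 112, predicted negative: 104)

216


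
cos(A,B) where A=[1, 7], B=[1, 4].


A·B = 1·1 + 7·4 = 29
‖A‖ = √50 = 7.0711, ‖B‖ = √17 = 4.1231
cos = 29/(√50·√17) = 29/√850 = 0.9947

0.9947


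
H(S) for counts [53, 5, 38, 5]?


Probabilities: [53/101, 5/101, 38/101, 5/101] ≈ [0.5248, 0.0495, 0.3762, 0.0495]
H = -((53/101)·log₂(53/101) + (5/101)·log₂(5/101) + (38/101)·log₂(38/101) + (5/101)·log₂(5/101))
  = 1.4481 bits

1.4481 bits


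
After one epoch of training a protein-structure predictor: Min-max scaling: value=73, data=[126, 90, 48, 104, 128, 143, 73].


min=48, max=143
(73-48)/(143-48) = 25/95 = 0.2632

0.2632


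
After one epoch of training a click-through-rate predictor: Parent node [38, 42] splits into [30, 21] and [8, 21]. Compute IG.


Parent = [38, 42], H_parent = 0.9982
H_left = 0.9774 (n=51), H_right = 0.8498 (n=29)
H_children = (51/80)·0.9774 + (29/80)·0.8498 = 0.9311
IG = 0.9982 - 0.9311 = 0.0671

0.0671


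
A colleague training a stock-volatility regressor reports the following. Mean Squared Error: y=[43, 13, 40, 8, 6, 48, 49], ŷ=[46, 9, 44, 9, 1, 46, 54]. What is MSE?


Squared errors: (43-46)²=9, (13-9)²=16, (40-44)²=16, (8-9)²=1, (6-1)²=25, (48-46)²=4, (49-54)²=25
Sum = 96
MSE = 96/7 = 96/7

96/7


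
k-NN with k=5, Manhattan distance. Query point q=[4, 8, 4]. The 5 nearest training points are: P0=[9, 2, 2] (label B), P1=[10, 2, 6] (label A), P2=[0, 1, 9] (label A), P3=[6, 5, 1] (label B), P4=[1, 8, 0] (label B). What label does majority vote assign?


d(q,P0) = 13  (label B)
d(q,P1) = 14  (label A)
d(q,P2) = 16  (label A)
d(q,P3) = 8  (label B)
d(q,P4) = 7  (label B)
Votes: A=2, B=3
Majority → B

B


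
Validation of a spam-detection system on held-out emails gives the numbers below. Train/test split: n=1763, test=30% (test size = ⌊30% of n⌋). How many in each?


Test = ⌊1763·30/100⌋ = 528
Train = 1763 - 528 = 1235

Train: 1235, Test: 528


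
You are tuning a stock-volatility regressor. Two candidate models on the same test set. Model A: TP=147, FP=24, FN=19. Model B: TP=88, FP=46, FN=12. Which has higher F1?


Model A: P=147/171=0.8596, R=147/166=0.8855, F1=2PR/(P+R)=2TP/(2TP+FP+FN)=294/337=0.8724
Model B: P=88/134=0.6567, R=88/100=0.88, F1=2PR/(P+R)=2TP/(2TP+FP+FN)=176/234=0.7521
0.8724 > 0.7521 → Model A

Model A


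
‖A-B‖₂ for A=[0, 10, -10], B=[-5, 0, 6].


d = √((0+ 5)² + (10-0)² + (-10-6)²)
  = √(25 + 100 + 256)
  = √381 = 19.5192

19.5192


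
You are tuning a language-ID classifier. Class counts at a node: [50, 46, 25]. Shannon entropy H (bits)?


Probabilities: [50/121, 46/121, 25/121] ≈ [0.4132, 0.3802, 0.2066]
H = -((50/121)·log₂(50/121) + (46/121)·log₂(46/121) + (25/121)·log₂(25/121))
  = 1.5274 bits

1.5274 bits


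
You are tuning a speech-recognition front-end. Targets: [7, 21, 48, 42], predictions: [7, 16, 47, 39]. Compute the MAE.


Absolute errors: |7-7|=0, |21-16|=5, |48-47|=1, |42-39|=3
Sum = 9
MAE = 9/4 = 9/4

9/4


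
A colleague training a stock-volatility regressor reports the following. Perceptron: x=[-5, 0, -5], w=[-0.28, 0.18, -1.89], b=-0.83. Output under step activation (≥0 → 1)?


z = (-5)·(-0.28) + (0)·(0.18) + (-5)·(-1.89) - 0.83
  = 10.02
step(z) = 1 (z≥0)

1


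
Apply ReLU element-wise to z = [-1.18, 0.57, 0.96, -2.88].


ReLU(-1.18) = max(0, -1.18) = 0.0
ReLU(0.57) = max(0, 0.57) = 0.57
ReLU(0.96) = max(0, 0.96) = 0.96
ReLU(-2.88) = max(0, -2.88) = 0.0
result = [0.0, 0.57, 0.96, 0.0]

[0.0, 0.57, 0.96, 0.0]


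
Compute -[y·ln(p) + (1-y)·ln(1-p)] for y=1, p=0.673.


BCE = -[y·ln(p) + (1-y)·ln(1-p)]
= -1·ln(0.673) - 0
= -ln(0.673) = 0.396

0.396


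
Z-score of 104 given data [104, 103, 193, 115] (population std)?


μ = 128.75, σ = 37.3923
z = (104 - 128.75)/37.3923 = -0.6619

-0.6619


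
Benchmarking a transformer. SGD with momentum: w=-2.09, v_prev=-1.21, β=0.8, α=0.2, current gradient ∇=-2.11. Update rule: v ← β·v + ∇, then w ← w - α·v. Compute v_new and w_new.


v_new = 0.8·-1.21 - 2.11 = -0.968 - 2.11 = -3.078
w_new = -2.09 - 0.2·-3.078 = -2.09 + 0.6156 = -1.4744

v_new=-3.078, w_new=-1.4744


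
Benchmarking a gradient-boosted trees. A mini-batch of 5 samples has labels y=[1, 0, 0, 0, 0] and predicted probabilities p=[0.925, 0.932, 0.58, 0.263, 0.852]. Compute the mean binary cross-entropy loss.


L[0] = -ln(0.925) = 0.078
L[1] = -ln(1-0.932) = -ln(0.068) = 2.6882
L[2] = -ln(1-0.58) = -ln(0.42) = 0.8675
L[3] = -ln(1-0.263) = -ln(0.737) = 0.3052
L[4] = -ln(1-0.852) = -ln(0.148) = 1.9105
mean = (0.078 + 2.6882 + 0.8675 + 0.3052 + 1.9105)/5 = 1.1699

1.1699


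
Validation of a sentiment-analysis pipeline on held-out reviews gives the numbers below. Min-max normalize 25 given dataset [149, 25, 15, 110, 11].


min=11, max=149
(25-11)/(149-11) = 14/138 = 0.1014

0.1014


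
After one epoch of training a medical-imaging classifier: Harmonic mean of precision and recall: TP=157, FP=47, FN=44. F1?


Precision = 157/204 = 0.7696
Recall = 157/201 = 0.7811
F1 = 2·P·R/(P+R) = 2·TP/(2·TP+FP+FN) = 314/(314+47+44) = 314/405 = 0.7753

0.7753


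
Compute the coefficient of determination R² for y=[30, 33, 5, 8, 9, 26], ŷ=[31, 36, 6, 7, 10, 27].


ȳ = 18.5
SS_res = Σ(y-ŷ)² = 14
SS_tot = Σ(y-ȳ)² = 781.5
R² = 1 - SS_res/SS_tot = 1 - 0.0179 = 0.9821

0.9821


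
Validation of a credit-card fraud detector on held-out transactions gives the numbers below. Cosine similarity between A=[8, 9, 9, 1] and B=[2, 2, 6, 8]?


A·B = 8·2 + 9·2 + 9·6 + 1·8 = 96
‖A‖ = √227 = 15.0665, ‖B‖ = √108 = 10.3923
cos = 96/(√227·√108) = 96/√24516 = 0.6131

0.6131


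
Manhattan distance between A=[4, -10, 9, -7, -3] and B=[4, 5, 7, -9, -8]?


d = |4-4| + |-10-5| + |9-7| + |-7+ 9| + |-3+ 8|
  = 0 + 15 + 2 + 2 + 5
  = 24

24


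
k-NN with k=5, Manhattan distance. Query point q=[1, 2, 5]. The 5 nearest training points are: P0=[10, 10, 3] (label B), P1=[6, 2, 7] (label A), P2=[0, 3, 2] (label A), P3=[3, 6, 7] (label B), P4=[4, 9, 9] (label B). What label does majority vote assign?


d(q,P0) = 19  (label B)
d(q,P1) = 7  (label A)
d(q,P2) = 5  (label A)
d(q,P3) = 8  (label B)
d(q,P4) = 14  (label B)
Votes: A=2, B=3
Majority → B

B


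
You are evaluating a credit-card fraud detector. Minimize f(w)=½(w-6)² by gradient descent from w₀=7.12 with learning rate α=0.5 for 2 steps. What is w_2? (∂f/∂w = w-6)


step 1: grad = 7.12-6 = 1.12; w = 7.12 - 0.5·(1.12) = 6.56
step 2: grad = 6.56-6 = 0.56; w = 6.56 - 0.5·(0.56) = 6.28

6.28


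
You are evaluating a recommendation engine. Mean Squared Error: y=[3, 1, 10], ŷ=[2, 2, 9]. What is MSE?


Squared errors: (3-2)²=1, (1-2)²=1, (10-9)²=1
Sum = 3
MSE = 3/3 = 1

1


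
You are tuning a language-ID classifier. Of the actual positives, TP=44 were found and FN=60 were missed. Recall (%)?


Recall = TP/(TP+FN)
= 44/(44+60)
= 44/104 = 42.31%

42.31%


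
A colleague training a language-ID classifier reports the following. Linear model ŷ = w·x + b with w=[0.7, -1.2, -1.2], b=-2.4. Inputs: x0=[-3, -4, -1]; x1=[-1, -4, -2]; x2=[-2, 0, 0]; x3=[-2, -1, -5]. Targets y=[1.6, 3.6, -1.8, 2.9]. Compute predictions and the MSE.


ŷ0 = (0.7)·(-3) + (-1.2)·(-4) + (-1.2)·(-1) - 2.4 = 1.5
ŷ1 = (0.7)·(-1) + (-1.2)·(-4) + (-1.2)·(-2) - 2.4 = 4.1
ŷ2 = (0.7)·(-2) + (-1.2)·(0) + (-1.2)·(0) - 2.4 = -3.8
ŷ3 = (0.7)·(-2) + (-1.2)·(-1) + (-1.2)·(-5) - 2.4 = 3.4
errors² = [0.01, 0.25, 4.0, 0.25]
MSE = 4.5100/4 = 1.1275

1.1275


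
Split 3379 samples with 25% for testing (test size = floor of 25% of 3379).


Test = ⌊3379·25/100⌋ = 844
Train = 3379 - 844 = 2535

Train: 2535, Test: 844


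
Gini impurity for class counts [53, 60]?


Probabilities: [53/113, 60/113] ≈ [0.469, 0.531]
Σpᵢ² = (2809 + 3600)/113² = 6409/12769
Gini = 1 - Σpᵢ² = 1 - 6409/12769 = 0.4981

0.4981


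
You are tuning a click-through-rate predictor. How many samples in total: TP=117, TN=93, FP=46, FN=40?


Total = TP + TN + FP + FN
= 117 + 93 + 46 + 40
= 296
(Predicted positive: 163, predicted negative: 133)

296


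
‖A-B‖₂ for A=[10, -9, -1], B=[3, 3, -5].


d = √((10-3)² + (-9-3)² + (-1+ 5)²)
  = √(49 + 144 + 16)
  = √209 = 14.4568

14.4568


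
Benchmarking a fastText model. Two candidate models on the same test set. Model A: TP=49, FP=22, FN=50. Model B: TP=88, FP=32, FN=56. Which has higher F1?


Model A: P=49/71=0.6901, R=49/99=0.4949, F1=2PR/(P+R)=2TP/(2TP+FP+FN)=98/170=0.5765
Model B: P=88/120=0.7333, R=88/144=0.6111, F1=2PR/(P+R)=2TP/(2TP+FP+FN)=176/264=0.6667
0.5765 < 0.6667 → Model B

Model B


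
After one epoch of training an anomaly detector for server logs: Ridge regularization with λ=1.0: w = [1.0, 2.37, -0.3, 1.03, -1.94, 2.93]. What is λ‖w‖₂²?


‖w‖₂² = (1.0)² + (2.37)² + (-0.3)² + (1.03)² + (-1.94)² + (2.93)²
     = 1 + 5.6169 + 0.09 + 1.0609 + 3.7636 + 8.5849
     = 20.1163
λ·‖w‖₂² = 1.0·20.1163 = 20.1163

20.1163


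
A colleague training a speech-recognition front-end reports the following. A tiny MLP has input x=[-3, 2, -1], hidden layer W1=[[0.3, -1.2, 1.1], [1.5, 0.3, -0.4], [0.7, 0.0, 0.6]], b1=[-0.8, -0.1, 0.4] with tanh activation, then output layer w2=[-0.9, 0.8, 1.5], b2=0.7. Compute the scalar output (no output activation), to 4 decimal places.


z1[0] = (0.3)·(-3) + (-1.2)·(2) + (1.1)·(-1) - 0.8 = -5.2
z1[1] = (1.5)·(-3) + (0.3)·(2) + (-0.4)·(-1) - 0.1 = -3.6
z1[2] = (0.7)·(-3) + (0.0)·(2) + (0.6)·(-1) + 0.4 = -2.3
h = tanh(z1) = [-0.9999, -0.9985, -0.9801]
output = (-0.9)·(-0.9999) + (0.8)·(-0.9985) + (1.5)·(-0.9801) + 0.7 = -0.669

-0.669


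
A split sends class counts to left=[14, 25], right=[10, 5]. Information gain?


Parent = [24, 30], H_parent = 0.9911
H_left = 0.9418 (n=39), H_right = 0.9183 (n=15)
H_children = (39/54)·0.9418 + (15/54)·0.9183 = 0.9353
IG = 0.9911 - 0.9353 = 0.0558

0.0558


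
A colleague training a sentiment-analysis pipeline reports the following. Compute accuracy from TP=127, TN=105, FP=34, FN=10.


Accuracy = (TP+TN)/(TP+TN+FP+FN)
= (127+105)/(276)
= 232/276 = 84.06%

84.06%


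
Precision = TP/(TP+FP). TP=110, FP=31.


Precision = TP/(TP+FP)
= 110/(110+31)
= 110/141 = 78.01%

78.01%


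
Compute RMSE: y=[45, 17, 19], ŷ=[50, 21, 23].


MSE = 57/3 = 19
RMSE = √(57/3) = 4.3589

4.3589


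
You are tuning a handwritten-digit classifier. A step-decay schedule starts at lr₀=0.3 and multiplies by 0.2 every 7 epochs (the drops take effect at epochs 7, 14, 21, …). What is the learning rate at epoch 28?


n_drops = ⌊28/7⌋ = 4
lr = 0.3·0.2^4 = 0.3·0.0016 = 0.00048

0.00048


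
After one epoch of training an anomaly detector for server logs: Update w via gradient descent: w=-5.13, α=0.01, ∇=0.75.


w_new = w - α·∇
= -5.13 - 0.01·0.75
= -5.13 - 0.0075
= -5.1375

-5.1375


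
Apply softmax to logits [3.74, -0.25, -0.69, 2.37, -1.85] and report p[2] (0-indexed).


Exponentials: e^3.74=42.098, e^-0.25=0.7788, e^-0.69=0.5016, e^2.37=10.6974, e^-1.85=0.1572
Sum = 54.233
Softmax = [0.7762, 0.0144, 0.0092, 0.1972, 0.0029]
p[2] = 0.5016/54.233 = 0.0092

0.0092


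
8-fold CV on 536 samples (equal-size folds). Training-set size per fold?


Fold size = 536/8 = 67
Training per fold = 536 - 67 = 469

469


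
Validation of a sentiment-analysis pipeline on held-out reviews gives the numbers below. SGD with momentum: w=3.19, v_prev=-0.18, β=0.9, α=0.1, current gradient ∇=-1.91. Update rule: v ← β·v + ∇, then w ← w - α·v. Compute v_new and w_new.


v_new = 0.9·-0.18 - 1.91 = -0.162 - 1.91 = -2.072
w_new = 3.19 - 0.1·-2.072 = 3.19 + 0.2072 = 3.3972

v_new=-2.072, w_new=3.3972


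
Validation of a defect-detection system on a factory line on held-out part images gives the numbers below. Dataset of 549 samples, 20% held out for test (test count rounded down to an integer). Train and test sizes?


Test = ⌊549·20/100⌋ = 109
Train = 549 - 109 = 440

Train: 440, Test: 109


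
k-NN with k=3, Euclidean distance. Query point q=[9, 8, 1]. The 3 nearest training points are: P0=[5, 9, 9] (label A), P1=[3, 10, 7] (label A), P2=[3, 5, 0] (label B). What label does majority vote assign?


d(q,P0) = 9.0  (label A)
d(q,P1) = 8.7178  (label A)
d(q,P2) = 6.7823  (label B)
Votes: A=2, B=1
Majority → A

A


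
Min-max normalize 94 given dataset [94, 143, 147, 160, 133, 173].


min=94, max=173
(94-94)/(173-94) = 0/79 = 0.0

0.0


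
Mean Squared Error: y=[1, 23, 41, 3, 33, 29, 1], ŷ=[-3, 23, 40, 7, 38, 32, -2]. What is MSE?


Squared errors: (1+ 3)²=16, (23-23)²=0, (41-40)²=1, (3-7)²=16, (33-38)²=25, (29-32)²=9, (1+ 2)²=9
Sum = 76
MSE = 76/7 = 76/7

76/7


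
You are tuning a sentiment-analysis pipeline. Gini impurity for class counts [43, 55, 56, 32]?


Probabilities: [43/186, 55/186, 56/186, 32/186] ≈ [0.2312, 0.2957, 0.3011, 0.172]
Σpᵢ² = (1849 + 3025 + 3136 + 1024)/186² = 9034/34596
Gini = 1 - Σpᵢ² = 1 - 9034/34596 = 0.7389

0.7389


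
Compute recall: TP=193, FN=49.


Recall = TP/(TP+FN)
= 193/(193+49)
= 193/242 = 79.75%

79.75%


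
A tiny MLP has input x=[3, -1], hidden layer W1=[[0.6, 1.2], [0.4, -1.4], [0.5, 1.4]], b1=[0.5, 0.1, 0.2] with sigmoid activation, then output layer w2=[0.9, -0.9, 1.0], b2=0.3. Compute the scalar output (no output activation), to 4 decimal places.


z1[0] = (0.6)·(3) + (1.2)·(-1) + 0.5 = 1.1
z1[1] = (0.4)·(3) + (-1.4)·(-1) + 0.1 = 2.7
z1[2] = (0.5)·(3) + (1.4)·(-1) + 0.2 = 0.3
h = sigmoid(z1) = [0.7503, 0.937, 0.5744]
output = (0.9)·(0.7503) + (-0.9)·(0.937) + (1.0)·(0.5744) + 0.3 = 0.7064

0.7064


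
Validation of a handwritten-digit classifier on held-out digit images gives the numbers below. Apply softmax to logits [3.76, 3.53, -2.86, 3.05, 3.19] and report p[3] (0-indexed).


Exponentials: e^3.76=42.9484, e^3.53=34.124, e^-2.86=0.0573, e^3.05=21.1153, e^3.19=24.2884
Sum = 122.5334
Softmax = [0.3505, 0.2785, 0.0005, 0.1723, 0.1982]
p[3] = 21.1153/122.5334 = 0.1723

0.1723


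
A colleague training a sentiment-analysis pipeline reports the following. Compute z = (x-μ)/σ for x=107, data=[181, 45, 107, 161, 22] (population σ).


μ = 103.2, σ = 62.2717
z = (107 - 103.2)/62.2717 = 0.061

0.061


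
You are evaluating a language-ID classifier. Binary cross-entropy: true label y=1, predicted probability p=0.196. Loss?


BCE = -[y·ln(p) + (1-y)·ln(1-p)]
= -1·ln(0.196) - 0
= -ln(0.196) = 1.6296

1.6296


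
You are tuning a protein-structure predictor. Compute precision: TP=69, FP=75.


Precision = TP/(TP+FP)
= 69/(69+75)
= 69/144 = 47.92%

47.92%


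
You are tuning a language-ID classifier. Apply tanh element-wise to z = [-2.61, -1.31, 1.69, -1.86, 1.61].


tanh(-2.61) = -0.9892
tanh(-1.31) = -0.8643
tanh(1.69) = 0.9341
tanh(-1.86) = -0.9527
tanh(1.61) = 0.9232
result = [-0.9892, -0.8643, 0.9341, -0.9527, 0.9232]

[-0.9892, -0.8643, 0.9341, -0.9527, 0.9232]


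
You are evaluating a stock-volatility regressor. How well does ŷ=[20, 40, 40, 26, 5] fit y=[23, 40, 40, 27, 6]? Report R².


ȳ = 27.2
SS_res = Σ(y-ŷ)² = 11
SS_tot = Σ(y-ȳ)² = 794.8
R² = 1 - SS_res/SS_tot = 1 - 0.0138 = 0.9862

0.9862


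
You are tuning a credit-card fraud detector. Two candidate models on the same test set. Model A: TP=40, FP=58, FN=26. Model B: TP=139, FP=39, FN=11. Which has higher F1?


Model A: P=40/98=0.4082, R=40/66=0.6061, F1=2PR/(P+R)=2TP/(2TP+FP+FN)=80/164=0.4878
Model B: P=139/178=0.7809, R=139/150=0.9267, F1=2PR/(P+R)=2TP/(2TP+FP+FN)=278/328=0.8476
0.4878 < 0.8476 → Model B

Model B


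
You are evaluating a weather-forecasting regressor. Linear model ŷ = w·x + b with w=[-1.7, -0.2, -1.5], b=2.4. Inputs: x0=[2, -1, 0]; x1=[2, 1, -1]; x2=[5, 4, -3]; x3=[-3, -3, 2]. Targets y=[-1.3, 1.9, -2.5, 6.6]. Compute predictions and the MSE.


ŷ0 = (-1.7)·(2) + (-0.2)·(-1) + (-1.5)·(0) + 2.4 = -0.8
ŷ1 = (-1.7)·(2) + (-0.2)·(1) + (-1.5)·(-1) + 2.4 = 0.3
ŷ2 = (-1.7)·(5) + (-0.2)·(4) + (-1.5)·(-3) + 2.4 = -2.4
ŷ3 = (-1.7)·(-3) + (-0.2)·(-3) + (-1.5)·(2) + 2.4 = 5.1
errors² = [0.25, 2.56, 0.01, 2.25]
MSE = 5.0700/4 = 1.2675

1.2675


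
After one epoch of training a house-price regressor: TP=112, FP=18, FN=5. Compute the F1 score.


Precision = 112/130 = 0.8615
Recall = 112/117 = 0.9573
F1 = 2·P·R/(P+R) = 2·TP/(2·TP+FP+FN) = 224/(224+18+5) = 224/247 = 0.9069

0.9069


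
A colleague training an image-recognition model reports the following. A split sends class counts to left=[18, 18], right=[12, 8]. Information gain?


Parent = [30, 26], H_parent = 0.9963
H_left = 1 (n=36), H_right = 0.971 (n=20)
H_children = (36/56)·1 + (20/56)·0.971 = 0.9896
IG = 0.9963 - 0.9896 = 0.0067

0.0067


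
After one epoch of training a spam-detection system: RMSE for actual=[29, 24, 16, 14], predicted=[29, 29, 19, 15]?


MSE = 35/4 = 8.75
RMSE = √(35/4) = 2.958

2.958


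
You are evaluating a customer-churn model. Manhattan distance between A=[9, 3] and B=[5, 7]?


d = |9-5| + |3-7|
  = 4 + 4
  = 8

8


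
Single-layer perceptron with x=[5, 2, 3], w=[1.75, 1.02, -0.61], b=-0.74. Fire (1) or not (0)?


z = (5)·(1.75) + (2)·(1.02) + (3)·(-0.61) - 0.74
  = 8.22
step(z) = 1 (z≥0)

1


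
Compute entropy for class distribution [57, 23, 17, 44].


Probabilities: [57/141, 23/141, 17/141, 44/141] ≈ [0.4043, 0.1631, 0.1206, 0.3121]
H = -((57/141)·log₂(57/141) + (23/141)·log₂(23/141) + (17/141)·log₂(17/141) + (44/141)·log₂(44/141))
  = 1.8472 bits

1.8472 bits


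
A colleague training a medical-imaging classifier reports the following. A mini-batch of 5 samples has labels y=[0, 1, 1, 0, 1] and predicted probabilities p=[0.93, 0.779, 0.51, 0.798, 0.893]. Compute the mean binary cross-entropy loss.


L[0] = -ln(1-0.93) = -ln(0.07) = 2.6593
L[1] = -ln(0.779) = 0.2497
L[2] = -ln(0.51) = 0.6733
L[3] = -ln(1-0.798) = -ln(0.202) = 1.5995
L[4] = -ln(0.893) = 0.1132
mean = (2.6593 + 0.2497 + 0.6733 + 1.5995 + 0.1132)/5 = 1.059

1.059


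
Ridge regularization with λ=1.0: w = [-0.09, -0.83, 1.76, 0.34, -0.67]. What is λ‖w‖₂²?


‖w‖₂² = (-0.09)² + (-0.83)² + (1.76)² + (0.34)² + (-0.67)²
     = 0.0081 + 0.6889 + 3.0976 + 0.1156 + 0.4489
     = 4.3591
λ·‖w‖₂² = 1.0·4.3591 = 4.3591

4.3591


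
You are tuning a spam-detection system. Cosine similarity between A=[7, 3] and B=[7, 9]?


A·B = 7·7 + 3·9 = 76
‖A‖ = √58 = 7.6158, ‖B‖ = √130 = 11.4018
cos = 76/(√58·√130) = 76/√7540 = 0.8752

0.8752


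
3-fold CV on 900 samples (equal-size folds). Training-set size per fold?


Fold size = 900/3 = 300
Training per fold = 900 - 300 = 600

600


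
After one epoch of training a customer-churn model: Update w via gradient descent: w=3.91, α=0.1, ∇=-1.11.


w_new = w - α·∇
= 3.91 - 0.1·-1.11
= 3.91 + 0.111
= 4.021

4.021


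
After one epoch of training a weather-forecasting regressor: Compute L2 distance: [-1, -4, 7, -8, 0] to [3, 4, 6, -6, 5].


d = √((-1-3)² + (-4-4)² + (7-6)² + (-8+ 6)² + (0-5)²)
  = √(16 + 64 + 1 + 4 + 25)
  = √110 = 10.4881

10.4881


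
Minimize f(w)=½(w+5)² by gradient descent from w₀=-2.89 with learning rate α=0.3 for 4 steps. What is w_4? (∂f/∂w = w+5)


step 1: grad = -2.89+5 = 2.11; w = -2.89 - 0.3·(2.11) = -3.523
step 2: grad = -3.523+5 = 1.477; w = -3.523 - 0.3·(1.477) = -3.9661
step 3: grad = -3.9661+5 = 1.0339; w = -3.9661 - 0.3·(1.0339) = -4.27627
step 4: grad = -4.27627+5 = 0.72373; w = -4.27627 - 0.3·(0.72373) = -4.493389

-4.493389


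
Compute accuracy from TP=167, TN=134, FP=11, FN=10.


Accuracy = (TP+TN)/(TP+TN+FP+FN)
= (167+134)/(322)
= 301/322 = 93.48%

93.48%


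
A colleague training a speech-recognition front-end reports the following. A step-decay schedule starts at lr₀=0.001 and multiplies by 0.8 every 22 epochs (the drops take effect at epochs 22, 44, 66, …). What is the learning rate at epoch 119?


n_drops = ⌊119/22⌋ = 5
lr = 0.001·0.8^5 = 0.001·0.32768 = 0.00032768

0.00032768


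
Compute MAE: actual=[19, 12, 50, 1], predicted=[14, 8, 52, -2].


Absolute errors: |19-14|=5, |12-8|=4, |50-52|=2, |1+ 2|=3
Sum = 14
MAE = 14/4 = 7/2

7/2


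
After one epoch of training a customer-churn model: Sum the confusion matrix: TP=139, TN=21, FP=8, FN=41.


Total = TP + TN + FP + FN
= 139 + 21 + 8 + 41
= 209
(Predicted positive: 147, predicted negative: 62)

209


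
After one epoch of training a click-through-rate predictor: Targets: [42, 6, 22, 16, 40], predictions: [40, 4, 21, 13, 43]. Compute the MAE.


Absolute errors: |42-40|=2, |6-4|=2, |22-21|=1, |16-13|=3, |40-43|=3
Sum = 11
MAE = 11/5 = 11/5

11/5


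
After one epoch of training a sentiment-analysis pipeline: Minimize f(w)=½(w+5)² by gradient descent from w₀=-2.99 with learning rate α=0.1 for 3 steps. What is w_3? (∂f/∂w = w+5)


step 1: grad = -2.99+5 = 2.01; w = -2.99 - 0.1·(2.01) = -3.191
step 2: grad = -3.191+5 = 1.809; w = -3.191 - 0.1·(1.809) = -3.3719
step 3: grad = -3.3719+5 = 1.6281; w = -3.3719 - 0.1·(1.6281) = -3.53471

-3.53471


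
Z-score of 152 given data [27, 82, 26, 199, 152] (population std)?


μ = 97.2, σ = 68.6947
z = (152 - 97.2)/68.6947 = 0.7977

0.7977


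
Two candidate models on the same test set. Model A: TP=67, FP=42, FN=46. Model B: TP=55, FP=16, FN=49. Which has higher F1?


Model A: P=67/109=0.6147, R=67/113=0.5929, F1=2PR/(P+R)=2TP/(2TP+FP+FN)=134/222=0.6036
Model B: P=55/71=0.7746, R=55/104=0.5288, F1=2PR/(P+R)=2TP/(2TP+FP+FN)=110/175=0.6286
0.6036 < 0.6286 → Model B

Model B


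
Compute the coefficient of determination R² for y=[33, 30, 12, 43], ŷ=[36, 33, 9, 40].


ȳ = 29.5
SS_res = Σ(y-ŷ)² = 36
SS_tot = Σ(y-ȳ)² = 501
R² = 1 - SS_res/SS_tot = 1 - 0.0719 = 0.9281

0.9281


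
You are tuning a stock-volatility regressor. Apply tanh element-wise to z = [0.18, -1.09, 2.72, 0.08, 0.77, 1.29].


tanh(0.18) = 0.1781
tanh(-1.09) = -0.7969
tanh(2.72) = 0.9914
tanh(0.08) = 0.0798
tanh(0.77) = 0.6469
tanh(1.29) = 0.8591
result = [0.1781, -0.7969, 0.9914, 0.0798, 0.6469, 0.8591]

[0.1781, -0.7969, 0.9914, 0.0798, 0.6469, 0.8591]


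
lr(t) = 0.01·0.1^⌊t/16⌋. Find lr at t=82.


n_drops = ⌊82/16⌋ = 5
lr = 0.01·0.1^5 = 0.01·0.00001 = 0.0000001

0.0000001


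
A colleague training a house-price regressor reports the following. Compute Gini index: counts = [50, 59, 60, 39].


Probabilities: [50/208, 59/208, 60/208, 39/208] ≈ [0.2404, 0.2837, 0.2885, 0.1875]
Σpᵢ² = (2500 + 3481 + 3600 + 1521)/208² = 11102/43264
Gini = 1 - Σpᵢ² = 1 - 11102/43264 = 0.7434

0.7434


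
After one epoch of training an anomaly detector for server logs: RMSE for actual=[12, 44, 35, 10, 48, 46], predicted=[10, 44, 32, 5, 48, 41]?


MSE = 63/6 = 10.5
RMSE = √(63/6) = 3.2404

3.2404


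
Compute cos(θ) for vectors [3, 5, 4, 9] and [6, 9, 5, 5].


A·B = 3·6 + 5·9 + 4·5 + 9·5 = 128
‖A‖ = √131 = 11.4455, ‖B‖ = √167 = 12.9228
cos = 128/(√131·√167) = 128/√21877 = 0.8654

0.8654


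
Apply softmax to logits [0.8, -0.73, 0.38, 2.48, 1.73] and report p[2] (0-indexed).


Exponentials: e^0.8=2.2255, e^-0.73=0.4819, e^0.38=1.4623, e^2.48=11.9413, e^1.73=5.6407
Sum = 21.7517
Softmax = [0.1023, 0.0222, 0.0672, 0.549, 0.2593]
p[2] = 1.4623/21.7517 = 0.0672

0.0672


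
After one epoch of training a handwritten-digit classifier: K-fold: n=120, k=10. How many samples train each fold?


Fold size = 120/10 = 12
Training per fold = 120 - 12 = 108

108


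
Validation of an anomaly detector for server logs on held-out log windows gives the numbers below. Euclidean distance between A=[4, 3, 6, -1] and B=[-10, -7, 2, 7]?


d = √((4+ 10)² + (3+ 7)² + (6-2)² + (-1-7)²)
  = √(196 + 100 + 16 + 64)
  = √376 = 19.3907

19.3907


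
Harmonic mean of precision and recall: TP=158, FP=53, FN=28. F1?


Precision = 158/211 = 0.7488
Recall = 158/186 = 0.8495
F1 = 2·P·R/(P+R) = 2·TP/(2·TP+FP+FN) = 316/(316+53+28) = 316/397 = 0.796

0.796


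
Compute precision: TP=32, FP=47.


Precision = TP/(TP+FP)
= 32/(32+47)
= 32/79 = 40.51%

40.51%


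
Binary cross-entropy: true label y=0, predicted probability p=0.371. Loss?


BCE = -[y·ln(p) + (1-y)·ln(1-p)]
= -0 - 1·ln(1-0.371)
= -ln(0.629) = 0.4636

0.4636


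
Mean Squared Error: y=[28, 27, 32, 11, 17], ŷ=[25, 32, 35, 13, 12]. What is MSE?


Squared errors: (28-25)²=9, (27-32)²=25, (32-35)²=9, (11-13)²=4, (17-12)²=25
Sum = 72
MSE = 72/5 = 72/5

72/5


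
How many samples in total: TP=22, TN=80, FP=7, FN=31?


Total = TP + TN + FP + FN
= 22 + 80 + 7 + 31
= 140
(Predicted positive: 29, predicted negative: 111)

140


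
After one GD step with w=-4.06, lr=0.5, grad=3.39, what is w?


w_new = w - α·∇
= -4.06 - 0.5·3.39
= -4.06 - 1.695
= -5.755

-5.755


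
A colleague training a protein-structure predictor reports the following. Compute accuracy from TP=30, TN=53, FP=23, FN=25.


Accuracy = (TP+TN)/(TP+TN+FP+FN)
= (30+53)/(131)
= 83/131 = 63.36%

63.36%


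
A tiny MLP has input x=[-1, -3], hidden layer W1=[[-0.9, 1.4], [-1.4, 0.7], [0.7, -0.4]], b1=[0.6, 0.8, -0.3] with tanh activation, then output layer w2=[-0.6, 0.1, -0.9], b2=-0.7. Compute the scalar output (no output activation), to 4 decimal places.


z1[0] = (-0.9)·(-1) + (1.4)·(-3) + 0.6 = -2.7
z1[1] = (-1.4)·(-1) + (0.7)·(-3) + 0.8 = 0.1
z1[2] = (0.7)·(-1) + (-0.4)·(-3) - 0.3 = 0.2
h = tanh(z1) = [-0.991, 0.0997, 0.1974]
output = (-0.6)·(-0.991) + (0.1)·(0.0997) + (-0.9)·(0.1974) - 0.7 = -0.2731

-0.2731


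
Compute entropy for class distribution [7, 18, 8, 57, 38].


Probabilities: [7/128, 18/128, 8/128, 57/128, 38/128] ≈ [0.0547, 0.1406, 0.0625, 0.4453, 0.2969]
H = -((7/128)·log₂(7/128) + (18/128)·log₂(18/128) + (8/128)·log₂(8/128) + (57/128)·log₂(57/128) + (38/128)·log₂(38/128))
  = 1.9171 bits

1.9171 bits


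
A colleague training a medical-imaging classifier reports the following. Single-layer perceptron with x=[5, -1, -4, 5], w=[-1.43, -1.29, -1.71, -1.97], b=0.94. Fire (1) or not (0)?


z = (5)·(-1.43) + (-1)·(-1.29) + (-4)·(-1.71) + (5)·(-1.97) + 0.94
  = -7.93
step(z) = 0 (z<0)

0


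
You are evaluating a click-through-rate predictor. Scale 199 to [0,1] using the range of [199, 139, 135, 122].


min=122, max=199
(199-122)/(199-122) = 77/77 = 1.0

1.0


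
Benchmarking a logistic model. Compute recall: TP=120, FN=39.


Recall = TP/(TP+FN)
= 120/(120+39)
= 120/159 = 75.47%

75.47%


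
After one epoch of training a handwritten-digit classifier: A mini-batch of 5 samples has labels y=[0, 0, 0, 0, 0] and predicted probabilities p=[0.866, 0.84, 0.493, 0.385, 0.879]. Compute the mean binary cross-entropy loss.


L[0] = -ln(1-0.866) = -ln(0.134) = 2.0099
L[1] = -ln(1-0.84) = -ln(0.16) = 1.8326
L[2] = -ln(1-0.493) = -ln(0.507) = 0.6792
L[3] = -ln(1-0.385) = -ln(0.615) = 0.4861
L[4] = -ln(1-0.879) = -ln(0.121) = 2.112
mean = (2.0099 + 1.8326 + 0.6792 + 0.4861 + 2.112)/5 = 1.424

1.424


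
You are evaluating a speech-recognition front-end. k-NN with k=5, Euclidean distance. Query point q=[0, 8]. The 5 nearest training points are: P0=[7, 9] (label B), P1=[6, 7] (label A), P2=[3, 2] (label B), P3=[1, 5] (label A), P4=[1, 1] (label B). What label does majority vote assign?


d(q,P0) = 7.0711  (label B)
d(q,P1) = 6.0828  (label A)
d(q,P2) = 6.7082  (label B)
d(q,P3) = 3.1623  (label A)
d(q,P4) = 7.0711  (label B)
Votes: A=2, B=3
Majority → B

B


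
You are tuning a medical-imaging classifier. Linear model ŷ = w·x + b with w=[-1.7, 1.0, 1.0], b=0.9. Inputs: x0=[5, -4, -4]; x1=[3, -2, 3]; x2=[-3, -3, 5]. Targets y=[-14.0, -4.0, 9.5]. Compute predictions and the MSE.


ŷ0 = (-1.7)·(5) + (1.0)·(-4) + (1.0)·(-4) + 0.9 = -15.6
ŷ1 = (-1.7)·(3) + (1.0)·(-2) + (1.0)·(3) + 0.9 = -3.2
ŷ2 = (-1.7)·(-3) + (1.0)·(-3) + (1.0)·(5) + 0.9 = 8.0
errors² = [2.56, 0.64, 2.25]
MSE = 5.4500/3 = 1.8167

1.8167


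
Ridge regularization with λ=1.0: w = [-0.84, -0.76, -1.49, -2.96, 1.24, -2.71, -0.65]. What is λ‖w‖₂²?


‖w‖₂² = (-0.84)² + (-0.76)² + (-1.49)² + (-2.96)² + (1.24)² + (-2.71)² + (-0.65)²
     = 0.7056 + 0.5776 + 2.2201 + 8.7616 + 1.5376 + 7.3441 + 0.4225
     = 21.5691
λ·‖w‖₂² = 1.0·21.5691 = 21.5691

21.5691


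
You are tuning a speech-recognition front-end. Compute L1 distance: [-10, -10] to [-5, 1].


d = |-10+ 5| + |-10-1|
  = 5 + 11
  = 16

16


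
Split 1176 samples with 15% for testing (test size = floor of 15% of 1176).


Test = ⌊1176·15/100⌋ = 176
Train = 1176 - 176 = 1000

Train: 1000, Test: 176


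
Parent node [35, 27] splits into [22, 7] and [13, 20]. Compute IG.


Parent = [35, 27], H_parent = 0.988
H_left = 0.7973 (n=29), H_right = 0.9673 (n=33)
H_children = (29/62)·0.7973 + (33/62)·0.9673 = 0.8878
IG = 0.988 - 0.8878 = 0.1002

0.1002


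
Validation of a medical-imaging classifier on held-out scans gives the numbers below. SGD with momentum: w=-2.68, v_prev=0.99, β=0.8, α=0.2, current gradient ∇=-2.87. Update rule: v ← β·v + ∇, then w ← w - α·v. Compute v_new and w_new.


v_new = 0.8·0.99 - 2.87 = 0.792 - 2.87 = -2.078
w_new = -2.68 - 0.2·-2.078 = -2.68 + 0.4156 = -2.2644

v_new=-2.078, w_new=-2.2644
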